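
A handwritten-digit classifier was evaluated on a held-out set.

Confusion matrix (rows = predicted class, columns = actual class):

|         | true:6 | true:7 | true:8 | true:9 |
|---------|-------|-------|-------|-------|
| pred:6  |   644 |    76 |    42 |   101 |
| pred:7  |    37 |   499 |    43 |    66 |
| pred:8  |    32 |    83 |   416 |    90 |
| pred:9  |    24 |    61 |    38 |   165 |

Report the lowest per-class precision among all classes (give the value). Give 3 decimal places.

0.573

Per-class precision (TP/(TP+FP)):
  6: TP=644, FP=76+42+101=219 → 644/863 = 0.7462
  7: TP=499, FP=37+43+66=146 → 499/645 = 0.7736
  8: TP=416, FP=32+83+90=205 → 416/621 = 0.6699
  9: TP=165, FP=24+61+38=123 → 165/288 = 0.5729
Lowest is class '9' with precision = 0.573.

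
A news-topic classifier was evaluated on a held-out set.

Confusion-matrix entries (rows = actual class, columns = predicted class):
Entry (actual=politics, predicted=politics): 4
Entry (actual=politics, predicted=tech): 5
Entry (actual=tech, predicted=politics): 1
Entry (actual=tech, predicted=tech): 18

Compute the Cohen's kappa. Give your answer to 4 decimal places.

0.4437

Observed agreement pₒ = trace/N = 22/28 = 0.78571
Expected agreement pₑ = Σ (rowᵢ·colᵢ)/N² = (9·5 + 19·23)/28² = 0.61480
κ = (pₒ − pₑ)/(1 − pₑ) = (0.78571 − 0.61480)/(1 − 0.61480) = 0.4437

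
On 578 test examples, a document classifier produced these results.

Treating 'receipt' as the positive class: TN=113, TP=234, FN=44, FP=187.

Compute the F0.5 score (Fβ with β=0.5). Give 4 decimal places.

0.5963

Fβ = (1+β²)·TP / ((1+β²)·TP + β²·FN + FP), with β²=1/4
= 1.25·234 / (1.25·234 + 0.25·44 + 187) = 0.5963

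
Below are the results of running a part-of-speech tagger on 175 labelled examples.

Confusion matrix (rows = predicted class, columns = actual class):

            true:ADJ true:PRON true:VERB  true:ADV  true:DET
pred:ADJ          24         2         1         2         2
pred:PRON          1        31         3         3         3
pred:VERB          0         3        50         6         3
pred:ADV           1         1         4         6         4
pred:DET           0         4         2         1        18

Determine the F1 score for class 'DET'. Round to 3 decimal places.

F1 score = 2·TP/(2·TP+FP+FN).
DET: TP=18, FP=0+4+2+1=7, FN=2+3+3+4=12 → 36/55 = 0.6545

0.655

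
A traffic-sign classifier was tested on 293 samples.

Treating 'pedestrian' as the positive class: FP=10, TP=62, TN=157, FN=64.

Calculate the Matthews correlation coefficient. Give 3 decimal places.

MCC = (TP·TN − FP·FN) / √((TP+FP)(TP+FN)(TN+FP)(TN+FN))
Numerator = 62·157 − 10·64 = 9094
Denominator = √(72·126·167·221) = √334820304 = 18298.0956
MCC = 9094 / 18298.0956 = 0.497

0.497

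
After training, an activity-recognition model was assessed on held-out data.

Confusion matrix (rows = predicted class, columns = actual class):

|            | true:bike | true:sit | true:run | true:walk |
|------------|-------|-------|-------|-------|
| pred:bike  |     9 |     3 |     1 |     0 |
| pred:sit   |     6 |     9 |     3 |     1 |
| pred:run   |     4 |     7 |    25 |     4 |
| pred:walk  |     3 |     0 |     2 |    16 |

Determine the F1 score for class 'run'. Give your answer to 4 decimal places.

0.7042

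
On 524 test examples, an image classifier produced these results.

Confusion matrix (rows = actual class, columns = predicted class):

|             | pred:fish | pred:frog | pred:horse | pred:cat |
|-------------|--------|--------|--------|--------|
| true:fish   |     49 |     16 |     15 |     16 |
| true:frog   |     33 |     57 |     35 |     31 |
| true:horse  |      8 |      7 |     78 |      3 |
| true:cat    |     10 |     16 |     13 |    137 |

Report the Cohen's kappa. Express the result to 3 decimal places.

0.477

Observed agreement pₒ = trace/N = 321/524 = 0.6126
Expected agreement pₑ = Σ (rowᵢ·colᵢ)/N² = (96·100 + 156·96 + 96·141 + 176·187)/524² = 0.2587
κ = (pₒ − pₑ)/(1 − pₑ) = (0.6126 − 0.2587)/(1 − 0.2587) = 0.477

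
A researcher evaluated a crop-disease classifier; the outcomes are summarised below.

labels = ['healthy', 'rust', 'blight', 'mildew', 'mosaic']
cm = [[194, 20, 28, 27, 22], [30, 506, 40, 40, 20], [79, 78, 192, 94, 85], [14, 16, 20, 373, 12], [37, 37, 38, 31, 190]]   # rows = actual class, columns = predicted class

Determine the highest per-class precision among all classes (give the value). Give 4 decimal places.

0.7702

Per-class precision (TP/(TP+FP)):
  healthy: TP=194, FP=30+79+14+37=160 → 194/354 = 0.54802
  rust: TP=506, FP=20+78+16+37=151 → 506/657 = 0.77017
  blight: TP=192, FP=28+40+20+38=126 → 192/318 = 0.60377
  mildew: TP=373, FP=27+40+94+31=192 → 373/565 = 0.66018
  mosaic: TP=190, FP=22+20+85+12=139 → 190/329 = 0.57751
Highest is class 'rust' with precision = 0.7702.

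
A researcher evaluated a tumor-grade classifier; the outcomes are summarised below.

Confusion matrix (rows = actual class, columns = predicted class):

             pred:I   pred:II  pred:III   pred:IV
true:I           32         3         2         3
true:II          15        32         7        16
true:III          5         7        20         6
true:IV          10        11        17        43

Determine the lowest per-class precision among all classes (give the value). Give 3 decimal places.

Per-class precision (TP/(TP+FP)):
  I: TP=32, FP=15+5+10=30 → 32/62 = 0.5161
  II: TP=32, FP=3+7+11=21 → 32/53 = 0.6038
  III: TP=20, FP=2+7+17=26 → 20/46 = 0.4348
  IV: TP=43, FP=3+16+6=25 → 43/68 = 0.6324
Lowest is class 'III' with precision = 0.435.

0.435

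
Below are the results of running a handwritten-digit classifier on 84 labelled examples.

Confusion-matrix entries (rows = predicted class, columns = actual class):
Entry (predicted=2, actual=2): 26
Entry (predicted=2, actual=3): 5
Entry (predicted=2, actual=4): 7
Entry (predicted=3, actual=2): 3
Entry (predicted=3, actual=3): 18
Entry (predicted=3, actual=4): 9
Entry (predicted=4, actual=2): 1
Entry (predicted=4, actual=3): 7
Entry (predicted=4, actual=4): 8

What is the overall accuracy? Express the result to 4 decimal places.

Accuracy = trace / total = (26+18+8=52) / 84 = 52/84 = 0.6190

0.6190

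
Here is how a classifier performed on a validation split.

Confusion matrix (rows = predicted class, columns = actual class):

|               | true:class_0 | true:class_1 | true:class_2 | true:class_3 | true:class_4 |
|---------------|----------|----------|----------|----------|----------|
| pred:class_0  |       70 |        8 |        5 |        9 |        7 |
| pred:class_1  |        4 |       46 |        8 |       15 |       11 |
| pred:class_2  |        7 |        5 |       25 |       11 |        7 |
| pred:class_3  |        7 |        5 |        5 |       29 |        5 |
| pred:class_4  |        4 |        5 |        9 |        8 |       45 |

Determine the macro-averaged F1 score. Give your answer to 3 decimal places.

Per-class F1 score (2·TP/(2·TP+FP+FN)):
  class_0: TP=70, FP=8+5+9+7=29, FN=4+7+7+4=22 → 140/191 = 0.7330
  class_1: TP=46, FP=4+8+15+11=38, FN=8+5+5+5=23 → 92/153 = 0.6013
  class_2: TP=25, FP=7+5+11+7=30, FN=5+8+5+9=27 → 50/107 = 0.4673
  class_3: TP=29, FP=7+5+5+5=22, FN=9+15+11+8=43 → 58/123 = 0.4715
  class_4: TP=45, FP=4+5+9+8=26, FN=7+11+7+5=30 → 90/146 = 0.6164
Macro-F1 score = mean = (0.7330 + 0.6013 + 0.4673 + 0.4715 + 0.6164) / 5 = 0.578

0.578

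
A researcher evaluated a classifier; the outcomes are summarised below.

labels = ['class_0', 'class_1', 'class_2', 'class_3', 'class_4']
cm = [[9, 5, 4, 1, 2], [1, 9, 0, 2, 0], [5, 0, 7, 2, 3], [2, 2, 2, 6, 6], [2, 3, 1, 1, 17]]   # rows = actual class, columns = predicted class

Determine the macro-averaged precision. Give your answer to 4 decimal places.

Per-class precision (TP/(TP+FP)):
  class_0: TP=9, FP=1+5+2+2=10 → 9/19 = 0.47368
  class_1: TP=9, FP=5+0+2+3=10 → 9/19 = 0.47368
  class_2: TP=7, FP=4+0+2+1=7 → 7/14 = 0.50000
  class_3: TP=6, FP=1+2+2+1=6 → 6/12 = 0.50000
  class_4: TP=17, FP=2+0+3+6=11 → 17/28 = 0.60714
Macro-precision = mean = (0.47368 + 0.47368 + 0.50000 + 0.50000 + 0.60714) / 5 = 0.5109

0.5109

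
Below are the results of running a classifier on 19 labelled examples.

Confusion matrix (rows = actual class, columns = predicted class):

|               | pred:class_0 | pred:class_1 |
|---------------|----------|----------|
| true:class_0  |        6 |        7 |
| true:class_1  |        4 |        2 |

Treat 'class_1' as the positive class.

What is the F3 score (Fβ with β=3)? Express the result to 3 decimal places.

0.317

Fβ = (1+β²)·TP / ((1+β²)·TP + β²·FN + FP), with β²=9
= 10·2 / (10·2 + 9·4 + 7) = 0.317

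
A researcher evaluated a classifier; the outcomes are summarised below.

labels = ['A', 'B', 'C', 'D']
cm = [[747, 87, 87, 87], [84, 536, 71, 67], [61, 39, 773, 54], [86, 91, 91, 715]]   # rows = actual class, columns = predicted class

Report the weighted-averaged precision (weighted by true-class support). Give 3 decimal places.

0.754

Per-class precision (TP/(TP+FP)):
  A: TP=747, FP=84+61+86=231 → 747/978 = 0.7638
  B: TP=536, FP=87+39+91=217 → 536/753 = 0.7118
  C: TP=773, FP=87+71+91=249 → 773/1022 = 0.7564
  D: TP=715, FP=87+67+54=208 → 715/923 = 0.7746
Weighted-precision = Σ (supportᵢ/N)·precisionᵢ with N=3676: (1008/3676)·0.7638 + (758/3676)·0.7118 + (927/3676)·0.7564 + (983/3676)·0.7746 = 0.754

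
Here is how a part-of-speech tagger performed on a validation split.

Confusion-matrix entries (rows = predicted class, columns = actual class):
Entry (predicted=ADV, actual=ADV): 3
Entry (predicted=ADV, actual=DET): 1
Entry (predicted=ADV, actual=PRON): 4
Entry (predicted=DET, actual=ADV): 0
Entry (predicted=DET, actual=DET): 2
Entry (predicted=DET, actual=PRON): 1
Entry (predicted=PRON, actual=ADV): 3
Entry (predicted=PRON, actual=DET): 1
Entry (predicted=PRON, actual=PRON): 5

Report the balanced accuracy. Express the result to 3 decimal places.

Balanced accuracy = mean of per-class recall.
  ADV: recall = 3/6 = 0.5000
  DET: recall = 2/4 = 0.5000
  PRON: recall = 5/10 = 0.5000
Mean = (0.5000 + 0.5000 + 0.5000) / 3 = 0.500

0.500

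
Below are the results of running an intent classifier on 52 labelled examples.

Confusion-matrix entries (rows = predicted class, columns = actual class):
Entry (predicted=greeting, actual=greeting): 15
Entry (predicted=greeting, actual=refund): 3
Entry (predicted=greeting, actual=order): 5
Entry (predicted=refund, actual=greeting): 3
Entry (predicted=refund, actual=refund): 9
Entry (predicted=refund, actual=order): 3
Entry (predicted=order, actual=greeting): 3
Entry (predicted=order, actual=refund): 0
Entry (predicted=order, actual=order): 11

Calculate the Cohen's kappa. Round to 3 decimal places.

Observed agreement pₒ = trace/N = 35/52 = 0.6731
Expected agreement pₑ = Σ (rowᵢ·colᵢ)/N² = (21·23 + 12·15 + 19·14)/52² = 0.3436
κ = (pₒ − pₑ)/(1 − pₑ) = (0.6731 − 0.3436)/(1 − 0.3436) = 0.502

0.502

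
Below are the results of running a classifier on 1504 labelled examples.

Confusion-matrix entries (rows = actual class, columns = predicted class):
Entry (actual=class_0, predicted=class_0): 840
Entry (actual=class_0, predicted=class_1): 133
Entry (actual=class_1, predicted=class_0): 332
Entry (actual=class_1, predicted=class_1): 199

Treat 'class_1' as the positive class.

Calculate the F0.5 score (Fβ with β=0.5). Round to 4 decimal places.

0.5352

Fβ = (1+β²)·TP / ((1+β²)·TP + β²·FN + FP), with β²=1/4
= 1.25·199 / (1.25·199 + 0.25·332 + 133) = 0.5352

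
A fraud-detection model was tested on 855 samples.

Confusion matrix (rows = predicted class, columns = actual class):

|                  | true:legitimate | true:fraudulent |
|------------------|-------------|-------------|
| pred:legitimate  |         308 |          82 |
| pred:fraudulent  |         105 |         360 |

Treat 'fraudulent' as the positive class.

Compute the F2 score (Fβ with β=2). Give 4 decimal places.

0.8061

Fβ = (1+β²)·TP / ((1+β²)·TP + β²·FN + FP), with β²=4
= 5·360 / (5·360 + 4·82 + 105) = 0.8061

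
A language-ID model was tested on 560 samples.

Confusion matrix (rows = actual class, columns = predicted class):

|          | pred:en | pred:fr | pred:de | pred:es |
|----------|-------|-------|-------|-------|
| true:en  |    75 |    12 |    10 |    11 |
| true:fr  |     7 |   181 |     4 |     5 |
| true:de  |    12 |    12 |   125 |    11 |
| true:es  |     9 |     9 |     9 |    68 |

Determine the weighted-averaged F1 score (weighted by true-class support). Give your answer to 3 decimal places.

0.800

Per-class F1 score (2·TP/(2·TP+FP+FN)):
  en: TP=75, FP=7+12+9=28, FN=12+10+11=33 → 150/211 = 0.7109
  fr: TP=181, FP=12+12+9=33, FN=7+4+5=16 → 362/411 = 0.8808
  de: TP=125, FP=10+4+9=23, FN=12+12+11=35 → 250/308 = 0.8117
  es: TP=68, FP=11+5+11=27, FN=9+9+9=27 → 136/190 = 0.7158
Weighted-F1 score = Σ (supportᵢ/N)·F1 scoreᵢ with N=560: (108/560)·0.7109 + (197/560)·0.8808 + (160/560)·0.8117 + (95/560)·0.7158 = 0.800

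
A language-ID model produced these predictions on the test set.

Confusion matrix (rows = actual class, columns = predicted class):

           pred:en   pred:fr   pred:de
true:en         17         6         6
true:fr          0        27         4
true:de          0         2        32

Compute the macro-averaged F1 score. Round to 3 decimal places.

0.800

Per-class F1 score (2·TP/(2·TP+FP+FN)):
  en: TP=17, FP=0+0=0, FN=6+6=12 → 34/46 = 0.7391
  fr: TP=27, FP=6+2=8, FN=0+4=4 → 54/66 = 0.8182
  de: TP=32, FP=6+4=10, FN=0+2=2 → 64/76 = 0.8421
Macro-F1 score = mean = (0.7391 + 0.8182 + 0.8421) / 3 = 0.800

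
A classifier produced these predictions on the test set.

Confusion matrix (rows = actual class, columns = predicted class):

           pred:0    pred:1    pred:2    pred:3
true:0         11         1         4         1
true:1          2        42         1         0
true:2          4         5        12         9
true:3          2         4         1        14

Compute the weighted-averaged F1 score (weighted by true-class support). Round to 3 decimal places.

0.685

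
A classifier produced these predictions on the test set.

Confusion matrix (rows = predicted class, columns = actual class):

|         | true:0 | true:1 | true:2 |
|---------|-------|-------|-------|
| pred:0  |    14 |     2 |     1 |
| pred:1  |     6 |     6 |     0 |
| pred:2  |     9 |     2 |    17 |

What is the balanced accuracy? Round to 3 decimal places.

0.676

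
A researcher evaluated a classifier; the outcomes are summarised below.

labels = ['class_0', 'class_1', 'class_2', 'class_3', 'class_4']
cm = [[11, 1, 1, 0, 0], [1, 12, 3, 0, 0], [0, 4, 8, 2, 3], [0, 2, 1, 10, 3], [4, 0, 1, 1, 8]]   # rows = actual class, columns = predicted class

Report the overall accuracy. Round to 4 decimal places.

0.6447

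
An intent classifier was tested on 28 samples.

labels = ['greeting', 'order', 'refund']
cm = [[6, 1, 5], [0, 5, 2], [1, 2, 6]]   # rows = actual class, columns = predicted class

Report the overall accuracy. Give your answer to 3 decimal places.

Accuracy = trace / total = (6+5+6=17) / 28 = 17/28 = 0.607

0.607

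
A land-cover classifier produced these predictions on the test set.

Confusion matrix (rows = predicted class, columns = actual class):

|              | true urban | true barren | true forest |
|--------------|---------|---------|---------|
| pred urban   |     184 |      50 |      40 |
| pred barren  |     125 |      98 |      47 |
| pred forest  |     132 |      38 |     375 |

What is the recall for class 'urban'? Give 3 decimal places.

Treat 'urban' as positive and all other classes as negative.
recall = TP/(TP+FN).
urban: TP=184, FN=125+132=257 → 184/441 = 0.4172

0.417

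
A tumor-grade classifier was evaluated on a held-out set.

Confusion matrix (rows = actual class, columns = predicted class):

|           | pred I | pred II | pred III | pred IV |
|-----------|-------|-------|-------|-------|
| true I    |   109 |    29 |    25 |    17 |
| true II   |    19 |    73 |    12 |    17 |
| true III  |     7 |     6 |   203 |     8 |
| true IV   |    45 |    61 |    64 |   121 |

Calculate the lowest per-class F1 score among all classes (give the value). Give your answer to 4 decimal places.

0.5034

Per-class F1 score (2·TP/(2·TP+FP+FN)):
  I: TP=109, FP=19+7+45=71, FN=29+25+17=71 → 218/360 = 0.60556
  II: TP=73, FP=29+6+61=96, FN=19+12+17=48 → 146/290 = 0.50345
  III: TP=203, FP=25+12+64=101, FN=7+6+8=21 → 406/528 = 0.76894
  IV: TP=121, FP=17+17+8=42, FN=45+61+64=170 → 242/454 = 0.53304
Lowest is class 'II' with F1 score = 0.5034.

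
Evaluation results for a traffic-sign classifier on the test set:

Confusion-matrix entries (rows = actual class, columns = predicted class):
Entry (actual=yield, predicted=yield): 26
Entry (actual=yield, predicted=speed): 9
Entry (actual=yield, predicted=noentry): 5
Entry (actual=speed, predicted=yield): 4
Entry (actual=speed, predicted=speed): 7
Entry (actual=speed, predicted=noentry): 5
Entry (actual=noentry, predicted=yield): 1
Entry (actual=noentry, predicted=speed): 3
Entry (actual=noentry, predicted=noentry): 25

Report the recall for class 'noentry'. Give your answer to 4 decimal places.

Take TP from the diagonal, FP from the rest of the 'noentry' prediction marginal, FN from the rest of the 'noentry' actual marginal.
recall = TP/(TP+FN).
noentry: TP=25, FN=1+3=4 → 25/29 = 0.86207

0.8621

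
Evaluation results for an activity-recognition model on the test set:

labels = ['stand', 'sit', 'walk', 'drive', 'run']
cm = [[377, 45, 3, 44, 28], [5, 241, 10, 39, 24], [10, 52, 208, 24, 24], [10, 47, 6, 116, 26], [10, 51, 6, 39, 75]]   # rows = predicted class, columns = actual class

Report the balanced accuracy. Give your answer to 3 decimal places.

0.645

Balanced accuracy = mean of per-class recall.
  stand: recall = 377/412 = 0.9150
  sit: recall = 241/436 = 0.5528
  walk: recall = 208/233 = 0.8927
  drive: recall = 116/262 = 0.4427
  run: recall = 75/177 = 0.4237
Mean = (0.9150 + 0.5528 + 0.8927 + 0.4427 + 0.4237) / 5 = 0.645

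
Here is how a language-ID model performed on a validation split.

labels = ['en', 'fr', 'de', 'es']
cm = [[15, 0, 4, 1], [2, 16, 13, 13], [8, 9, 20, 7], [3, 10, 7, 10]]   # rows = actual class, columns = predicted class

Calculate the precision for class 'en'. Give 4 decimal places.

precision = TP/(TP+FP).
en: TP=15, FP=2+8+3=13 → 15/28 = 0.53571

0.5357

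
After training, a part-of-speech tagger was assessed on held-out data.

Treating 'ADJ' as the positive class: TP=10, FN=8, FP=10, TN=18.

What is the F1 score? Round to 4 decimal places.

0.5263

Precision = TP/(TP+FP) = 10/20 = 0.5000
Recall = TP/(TP+FN) = 10/18 = 0.5556
F1 = 2·TP/(2·TP+FP+FN) = 20/38 = 0.5263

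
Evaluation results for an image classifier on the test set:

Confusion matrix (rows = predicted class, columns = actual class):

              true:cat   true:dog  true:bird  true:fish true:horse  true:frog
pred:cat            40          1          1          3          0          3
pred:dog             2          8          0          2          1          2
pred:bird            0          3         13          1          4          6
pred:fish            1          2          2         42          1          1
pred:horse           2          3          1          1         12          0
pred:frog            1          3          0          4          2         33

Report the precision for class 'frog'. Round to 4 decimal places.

One-vs-rest for 'frog': TP = diagonal; FP = other classes predicted 'frog'; FN = 'frog' predicted as other.
precision = TP/(TP+FP).
frog: TP=33, FP=1+3+0+4+2=10 → 33/43 = 0.76744

0.7674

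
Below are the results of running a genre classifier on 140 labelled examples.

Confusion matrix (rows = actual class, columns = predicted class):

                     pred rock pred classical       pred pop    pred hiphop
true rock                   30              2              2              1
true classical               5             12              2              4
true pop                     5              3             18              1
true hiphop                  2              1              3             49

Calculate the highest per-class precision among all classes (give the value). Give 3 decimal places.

0.891

Per-class precision (TP/(TP+FP)):
  rock: TP=30, FP=5+5+2=12 → 30/42 = 0.7143
  classical: TP=12, FP=2+3+1=6 → 12/18 = 0.6667
  pop: TP=18, FP=2+2+3=7 → 18/25 = 0.7200
  hiphop: TP=49, FP=1+4+1=6 → 49/55 = 0.8909
Highest is class 'hiphop' with precision = 0.891.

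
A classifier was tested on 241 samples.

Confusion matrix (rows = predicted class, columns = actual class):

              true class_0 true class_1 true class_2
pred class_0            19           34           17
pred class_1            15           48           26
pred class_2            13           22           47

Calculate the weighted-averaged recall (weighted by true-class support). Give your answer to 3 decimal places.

0.473

Per-class recall (TP/(TP+FN)):
  class_0: TP=19, FN=15+13=28 → 19/47 = 0.4043
  class_1: TP=48, FN=34+22=56 → 48/104 = 0.4615
  class_2: TP=47, FN=17+26=43 → 47/90 = 0.5222
Weighted-recall = Σ (supportᵢ/N)·recallᵢ with N=241: (47/241)·0.4043 + (104/241)·0.4615 + (90/241)·0.5222 = 0.473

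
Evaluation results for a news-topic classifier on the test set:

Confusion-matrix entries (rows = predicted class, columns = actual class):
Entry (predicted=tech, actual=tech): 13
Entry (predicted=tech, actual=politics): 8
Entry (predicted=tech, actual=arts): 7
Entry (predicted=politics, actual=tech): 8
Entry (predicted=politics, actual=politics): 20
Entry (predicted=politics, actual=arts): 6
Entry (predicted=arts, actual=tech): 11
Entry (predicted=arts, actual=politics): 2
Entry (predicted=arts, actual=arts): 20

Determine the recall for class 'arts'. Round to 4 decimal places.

0.6061

One-vs-rest for 'arts': TP = diagonal; FP = other classes predicted 'arts'; FN = 'arts' predicted as other.
recall = TP/(TP+FN).
arts: TP=20, FN=7+6=13 → 20/33 = 0.60606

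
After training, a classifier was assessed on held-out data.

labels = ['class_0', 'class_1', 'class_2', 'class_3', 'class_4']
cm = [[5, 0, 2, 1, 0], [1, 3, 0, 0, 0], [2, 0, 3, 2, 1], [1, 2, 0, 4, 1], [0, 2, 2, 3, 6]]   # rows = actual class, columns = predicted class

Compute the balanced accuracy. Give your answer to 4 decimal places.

Balanced accuracy = mean of per-class recall.
  class_0: recall = 5/8 = 0.62500
  class_1: recall = 3/4 = 0.75000
  class_2: recall = 3/8 = 0.37500
  class_3: recall = 4/8 = 0.50000
  class_4: recall = 6/13 = 0.46154
Mean = (0.62500 + 0.75000 + 0.37500 + 0.50000 + 0.46154) / 5 = 0.5423

0.5423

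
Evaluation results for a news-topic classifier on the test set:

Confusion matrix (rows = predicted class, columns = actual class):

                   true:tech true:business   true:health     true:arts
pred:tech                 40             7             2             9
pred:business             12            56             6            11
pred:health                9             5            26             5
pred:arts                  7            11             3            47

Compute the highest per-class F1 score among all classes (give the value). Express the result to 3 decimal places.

Per-class F1 score (2·TP/(2·TP+FP+FN)):
  tech: TP=40, FP=7+2+9=18, FN=12+9+7=28 → 80/126 = 0.6349
  business: TP=56, FP=12+6+11=29, FN=7+5+11=23 → 112/164 = 0.6829
  health: TP=26, FP=9+5+5=19, FN=2+6+3=11 → 52/82 = 0.6341
  arts: TP=47, FP=7+11+3=21, FN=9+11+5=25 → 94/140 = 0.6714
Highest is class 'business' with F1 score = 0.683.

0.683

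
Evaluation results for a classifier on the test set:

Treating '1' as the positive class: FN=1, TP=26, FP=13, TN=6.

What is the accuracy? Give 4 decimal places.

Accuracy = (TP+TN)/N = (26+6)/46 = 0.6957

0.6957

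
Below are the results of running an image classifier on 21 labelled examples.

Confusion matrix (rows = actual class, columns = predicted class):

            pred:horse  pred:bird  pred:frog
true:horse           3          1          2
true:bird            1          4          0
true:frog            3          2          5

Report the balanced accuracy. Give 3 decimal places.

0.600

Balanced accuracy = mean of per-class recall.
  horse: recall = 3/6 = 0.5000
  bird: recall = 4/5 = 0.8000
  frog: recall = 5/10 = 0.5000
Mean = (0.5000 + 0.8000 + 0.5000) / 3 = 0.600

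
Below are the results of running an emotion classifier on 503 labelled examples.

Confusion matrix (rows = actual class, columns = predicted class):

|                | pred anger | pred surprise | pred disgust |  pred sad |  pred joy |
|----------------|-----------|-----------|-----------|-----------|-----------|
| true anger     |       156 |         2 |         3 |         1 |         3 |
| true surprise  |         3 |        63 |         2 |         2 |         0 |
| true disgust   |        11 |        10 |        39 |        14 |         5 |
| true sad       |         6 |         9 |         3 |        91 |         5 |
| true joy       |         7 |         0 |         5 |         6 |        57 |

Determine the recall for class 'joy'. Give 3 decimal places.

0.760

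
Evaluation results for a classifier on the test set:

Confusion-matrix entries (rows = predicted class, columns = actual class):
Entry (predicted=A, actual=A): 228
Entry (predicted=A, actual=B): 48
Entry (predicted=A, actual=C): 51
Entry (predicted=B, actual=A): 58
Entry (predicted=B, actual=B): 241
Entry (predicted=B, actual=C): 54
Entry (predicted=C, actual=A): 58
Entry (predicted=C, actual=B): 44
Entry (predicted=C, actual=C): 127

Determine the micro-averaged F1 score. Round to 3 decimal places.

0.656

Micro-averaging pools counts across classes: ΣTP=596, ΣFP=313, ΣFN=313.
Micro-F1 score = 2·TP/(2·TP+FP+FN) on pooled counts = 0.656 (equals overall accuracy in single-label multiclass).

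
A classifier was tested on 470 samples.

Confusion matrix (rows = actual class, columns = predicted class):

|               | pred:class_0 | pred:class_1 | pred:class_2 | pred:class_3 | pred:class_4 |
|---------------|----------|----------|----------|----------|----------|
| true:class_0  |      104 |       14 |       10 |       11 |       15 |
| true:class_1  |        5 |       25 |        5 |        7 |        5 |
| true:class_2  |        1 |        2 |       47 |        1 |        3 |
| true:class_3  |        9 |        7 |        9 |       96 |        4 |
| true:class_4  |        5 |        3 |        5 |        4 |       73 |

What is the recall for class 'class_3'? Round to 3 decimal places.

One-vs-rest for 'class_3': TP = diagonal; FP = other classes predicted 'class_3'; FN = 'class_3' predicted as other.
recall = TP/(TP+FN).
class_3: TP=96, FN=9+7+9+4=29 → 96/125 = 0.7680

0.768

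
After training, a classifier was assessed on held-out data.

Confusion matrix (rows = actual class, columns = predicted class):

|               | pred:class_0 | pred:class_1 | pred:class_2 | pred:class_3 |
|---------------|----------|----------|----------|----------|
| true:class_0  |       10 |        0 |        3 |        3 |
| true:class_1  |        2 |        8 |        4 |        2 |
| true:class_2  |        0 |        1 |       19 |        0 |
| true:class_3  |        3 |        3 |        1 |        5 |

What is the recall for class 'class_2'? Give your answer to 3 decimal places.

One-vs-rest for 'class_2': TP = diagonal; FP = other classes predicted 'class_2'; FN = 'class_2' predicted as other.
recall = TP/(TP+FN).
class_2: TP=19, FN=0+1+0=1 → 19/20 = 0.9500

0.950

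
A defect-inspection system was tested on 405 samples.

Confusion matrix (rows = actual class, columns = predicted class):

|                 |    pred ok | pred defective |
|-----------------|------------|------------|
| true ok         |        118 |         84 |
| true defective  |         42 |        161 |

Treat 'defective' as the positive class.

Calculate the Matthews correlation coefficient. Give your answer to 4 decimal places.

MCC = (TP·TN − FP·FN) / √((TP+FP)(TP+FN)(TN+FP)(TN+FN))
Numerator = 161·118 − 84·42 = 15470
Denominator = √(245·203·202·160) = √1607435200 = 40092.8323
MCC = 15470 / 40092.8323 = 0.3859

0.3859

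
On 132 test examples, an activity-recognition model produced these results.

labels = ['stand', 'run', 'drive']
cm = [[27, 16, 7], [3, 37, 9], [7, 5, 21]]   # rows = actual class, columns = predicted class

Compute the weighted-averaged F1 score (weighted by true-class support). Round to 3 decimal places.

Per-class F1 score (2·TP/(2·TP+FP+FN)):
  stand: TP=27, FP=3+7=10, FN=16+7=23 → 54/87 = 0.6207
  run: TP=37, FP=16+5=21, FN=3+9=12 → 74/107 = 0.6916
  drive: TP=21, FP=7+9=16, FN=7+5=12 → 42/70 = 0.6000
Weighted-F1 score = Σ (supportᵢ/N)·F1 scoreᵢ with N=132: (50/132)·0.6207 + (49/132)·0.6916 + (33/132)·0.6000 = 0.642

0.642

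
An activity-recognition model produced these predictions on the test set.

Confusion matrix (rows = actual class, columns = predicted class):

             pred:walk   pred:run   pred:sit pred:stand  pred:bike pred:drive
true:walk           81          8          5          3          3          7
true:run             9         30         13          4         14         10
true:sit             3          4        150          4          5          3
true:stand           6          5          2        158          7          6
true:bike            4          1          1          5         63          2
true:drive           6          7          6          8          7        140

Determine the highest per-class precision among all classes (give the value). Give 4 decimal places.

0.8681

Per-class precision (TP/(TP+FP)):
  walk: TP=81, FP=9+3+6+4+6=28 → 81/109 = 0.74312
  run: TP=30, FP=8+4+5+1+7=25 → 30/55 = 0.54545
  sit: TP=150, FP=5+13+2+1+6=27 → 150/177 = 0.84746
  stand: TP=158, FP=3+4+4+5+8=24 → 158/182 = 0.86813
  bike: TP=63, FP=3+14+5+7+7=36 → 63/99 = 0.63636
  drive: TP=140, FP=7+10+3+6+2=28 → 140/168 = 0.83333
Highest is class 'stand' with precision = 0.8681.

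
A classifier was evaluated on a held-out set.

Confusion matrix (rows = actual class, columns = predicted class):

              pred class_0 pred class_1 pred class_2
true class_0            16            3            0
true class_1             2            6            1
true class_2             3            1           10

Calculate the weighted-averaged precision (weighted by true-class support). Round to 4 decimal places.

Per-class precision (TP/(TP+FP)):
  class_0: TP=16, FP=2+3=5 → 16/21 = 0.76190
  class_1: TP=6, FP=3+1=4 → 6/10 = 0.60000
  class_2: TP=10, FP=0+1=1 → 10/11 = 0.90909
Weighted-precision = Σ (supportᵢ/N)·precisionᵢ with N=42: (19/42)·0.76190 + (9/42)·0.60000 + (14/42)·0.90909 = 0.7763

0.7763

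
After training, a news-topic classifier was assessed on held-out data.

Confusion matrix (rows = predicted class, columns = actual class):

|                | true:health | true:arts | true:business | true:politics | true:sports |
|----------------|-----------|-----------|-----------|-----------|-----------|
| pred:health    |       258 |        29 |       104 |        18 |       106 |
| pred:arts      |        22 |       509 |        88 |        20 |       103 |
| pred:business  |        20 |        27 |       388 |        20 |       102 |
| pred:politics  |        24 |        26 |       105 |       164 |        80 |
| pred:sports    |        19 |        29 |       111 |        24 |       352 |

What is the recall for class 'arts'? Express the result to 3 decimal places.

0.821

recall = TP/(TP+FN).
arts: TP=509, FN=29+27+26+29=111 → 509/620 = 0.8210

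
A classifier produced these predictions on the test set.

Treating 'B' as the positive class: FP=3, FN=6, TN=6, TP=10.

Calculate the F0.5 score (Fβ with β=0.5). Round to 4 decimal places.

0.7353

Fβ = (1+β²)·TP / ((1+β²)·TP + β²·FN + FP), with β²=1/4
= 1.25·10 / (1.25·10 + 0.25·6 + 3) = 0.7353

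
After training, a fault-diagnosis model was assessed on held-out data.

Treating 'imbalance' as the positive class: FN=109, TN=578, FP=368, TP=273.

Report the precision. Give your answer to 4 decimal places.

Precision = TP/(TP+FP) = 273/(273+368) = 273/641 = 0.4259

0.4259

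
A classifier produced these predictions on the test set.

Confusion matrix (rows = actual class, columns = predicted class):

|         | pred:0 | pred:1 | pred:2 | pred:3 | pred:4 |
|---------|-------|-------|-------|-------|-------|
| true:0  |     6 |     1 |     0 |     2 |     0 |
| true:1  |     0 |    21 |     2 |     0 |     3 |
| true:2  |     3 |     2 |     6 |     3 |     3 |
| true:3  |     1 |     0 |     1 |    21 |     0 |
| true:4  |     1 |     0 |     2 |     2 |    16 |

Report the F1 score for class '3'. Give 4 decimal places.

0.8235

One-vs-rest for '3': TP = diagonal; FP = other classes predicted '3'; FN = '3' predicted as other.
F1 score = 2·TP/(2·TP+FP+FN).
3: TP=21, FP=2+0+3+2=7, FN=1+0+1+0=2 → 42/51 = 0.82353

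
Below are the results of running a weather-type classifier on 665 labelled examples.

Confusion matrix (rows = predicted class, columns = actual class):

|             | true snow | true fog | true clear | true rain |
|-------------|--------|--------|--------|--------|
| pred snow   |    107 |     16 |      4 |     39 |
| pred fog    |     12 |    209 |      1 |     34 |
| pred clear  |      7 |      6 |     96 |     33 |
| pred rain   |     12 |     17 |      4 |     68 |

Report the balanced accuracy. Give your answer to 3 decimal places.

0.731

Balanced accuracy = mean of per-class recall.
  snow: recall = 107/138 = 0.7754
  fog: recall = 209/248 = 0.8427
  clear: recall = 96/105 = 0.9143
  rain: recall = 68/174 = 0.3908
Mean = (0.7754 + 0.8427 + 0.9143 + 0.3908) / 4 = 0.731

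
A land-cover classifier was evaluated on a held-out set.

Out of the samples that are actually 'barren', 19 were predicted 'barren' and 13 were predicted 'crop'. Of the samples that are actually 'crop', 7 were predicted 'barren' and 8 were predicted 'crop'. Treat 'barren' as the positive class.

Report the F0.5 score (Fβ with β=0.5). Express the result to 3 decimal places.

Fβ = (1+β²)·TP / ((1+β²)·TP + β²·FN + FP), with β²=1/4
= 1.25·19 / (1.25·19 + 0.25·13 + 7) = 0.699

0.699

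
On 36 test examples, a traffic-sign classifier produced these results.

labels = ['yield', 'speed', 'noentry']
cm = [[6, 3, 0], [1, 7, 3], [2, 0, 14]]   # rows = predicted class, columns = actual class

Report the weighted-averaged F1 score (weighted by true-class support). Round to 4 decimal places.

0.7525

Per-class F1 score (2·TP/(2·TP+FP+FN)):
  yield: TP=6, FP=3+0=3, FN=1+2=3 → 12/18 = 0.66667
  speed: TP=7, FP=1+3=4, FN=3+0=3 → 14/21 = 0.66667
  noentry: TP=14, FP=2+0=2, FN=0+3=3 → 28/33 = 0.84848
Weighted-F1 score = Σ (supportᵢ/N)·F1 scoreᵢ with N=36: (9/36)·0.66667 + (10/36)·0.66667 + (17/36)·0.84848 = 0.7525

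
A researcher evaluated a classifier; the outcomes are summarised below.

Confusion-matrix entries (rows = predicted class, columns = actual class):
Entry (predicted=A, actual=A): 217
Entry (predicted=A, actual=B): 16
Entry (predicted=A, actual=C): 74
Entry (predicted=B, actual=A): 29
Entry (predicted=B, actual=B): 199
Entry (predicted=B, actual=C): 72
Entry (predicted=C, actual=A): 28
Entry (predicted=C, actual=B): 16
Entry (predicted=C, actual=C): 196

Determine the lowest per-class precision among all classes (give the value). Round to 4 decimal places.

Per-class precision (TP/(TP+FP)):
  A: TP=217, FP=16+74=90 → 217/307 = 0.70684
  B: TP=199, FP=29+72=101 → 199/300 = 0.66333
  C: TP=196, FP=28+16=44 → 196/240 = 0.81667
Lowest is class 'B' with precision = 0.6633.

0.6633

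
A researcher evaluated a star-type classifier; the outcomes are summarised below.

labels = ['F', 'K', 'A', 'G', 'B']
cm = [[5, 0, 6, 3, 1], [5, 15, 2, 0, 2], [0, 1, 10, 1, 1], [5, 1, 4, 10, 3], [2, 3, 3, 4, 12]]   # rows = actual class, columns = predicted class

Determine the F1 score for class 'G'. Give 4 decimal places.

0.4878

F1 score = 2·TP/(2·TP+FP+FN).
G: TP=10, FP=3+0+1+4=8, FN=5+1+4+3=13 → 20/41 = 0.48780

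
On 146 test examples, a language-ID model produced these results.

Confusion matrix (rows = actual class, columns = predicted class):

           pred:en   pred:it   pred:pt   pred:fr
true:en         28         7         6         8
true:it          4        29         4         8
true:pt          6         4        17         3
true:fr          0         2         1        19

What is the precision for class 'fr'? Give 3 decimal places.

One-vs-rest for 'fr': TP = diagonal; FP = other classes predicted 'fr'; FN = 'fr' predicted as other.
precision = TP/(TP+FP).
fr: TP=19, FP=8+8+3=19 → 19/38 = 0.5000

0.500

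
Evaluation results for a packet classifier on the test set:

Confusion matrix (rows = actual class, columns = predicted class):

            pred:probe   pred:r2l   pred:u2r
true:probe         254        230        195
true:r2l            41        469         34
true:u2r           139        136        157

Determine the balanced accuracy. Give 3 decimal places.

0.533

Balanced accuracy = mean of per-class recall.
  probe: recall = 254/679 = 0.3741
  r2l: recall = 469/544 = 0.8621
  u2r: recall = 157/432 = 0.3634
Mean = (0.3741 + 0.8621 + 0.3634) / 3 = 0.533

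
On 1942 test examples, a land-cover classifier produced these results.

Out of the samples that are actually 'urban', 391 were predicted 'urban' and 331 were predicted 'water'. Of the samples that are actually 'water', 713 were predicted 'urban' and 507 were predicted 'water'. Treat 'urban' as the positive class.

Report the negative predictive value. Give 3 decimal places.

0.605

NPV = TN/(TN+FN) = 507/(507+331) = 0.605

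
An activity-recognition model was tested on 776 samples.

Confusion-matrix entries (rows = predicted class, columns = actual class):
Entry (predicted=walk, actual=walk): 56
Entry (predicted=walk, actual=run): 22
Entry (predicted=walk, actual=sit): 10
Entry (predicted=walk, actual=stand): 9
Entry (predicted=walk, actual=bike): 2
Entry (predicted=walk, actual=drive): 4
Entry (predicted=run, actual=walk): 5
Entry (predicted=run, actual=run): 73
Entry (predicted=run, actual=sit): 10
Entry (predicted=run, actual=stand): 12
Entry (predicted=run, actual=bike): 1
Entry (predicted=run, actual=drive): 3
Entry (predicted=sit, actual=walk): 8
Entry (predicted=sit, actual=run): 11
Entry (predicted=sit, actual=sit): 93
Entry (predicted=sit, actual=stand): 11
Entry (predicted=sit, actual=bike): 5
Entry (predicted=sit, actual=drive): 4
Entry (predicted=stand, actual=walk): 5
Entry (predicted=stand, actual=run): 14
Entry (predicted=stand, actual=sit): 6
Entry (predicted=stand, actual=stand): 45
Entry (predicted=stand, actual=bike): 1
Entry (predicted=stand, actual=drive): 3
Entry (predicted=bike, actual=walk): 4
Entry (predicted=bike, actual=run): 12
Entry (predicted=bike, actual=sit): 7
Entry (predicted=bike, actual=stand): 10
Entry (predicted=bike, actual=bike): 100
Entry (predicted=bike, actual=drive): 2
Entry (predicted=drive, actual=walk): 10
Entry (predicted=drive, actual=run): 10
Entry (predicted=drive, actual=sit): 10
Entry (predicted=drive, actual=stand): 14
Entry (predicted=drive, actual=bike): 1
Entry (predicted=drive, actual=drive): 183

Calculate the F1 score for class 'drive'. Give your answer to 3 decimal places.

0.857

F1 score = 2·TP/(2·TP+FP+FN).
drive: TP=183, FP=10+10+10+14+1=45, FN=4+3+4+3+2=16 → 366/427 = 0.8571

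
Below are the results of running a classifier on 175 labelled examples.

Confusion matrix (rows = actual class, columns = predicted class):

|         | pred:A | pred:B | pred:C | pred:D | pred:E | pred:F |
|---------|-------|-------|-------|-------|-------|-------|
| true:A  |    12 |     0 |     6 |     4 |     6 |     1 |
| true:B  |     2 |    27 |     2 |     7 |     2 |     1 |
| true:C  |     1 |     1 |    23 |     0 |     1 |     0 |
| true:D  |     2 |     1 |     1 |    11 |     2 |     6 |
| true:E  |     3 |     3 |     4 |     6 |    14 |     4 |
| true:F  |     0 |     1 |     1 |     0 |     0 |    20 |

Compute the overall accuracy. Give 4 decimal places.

Accuracy = trace / total = (12+27+23+11+14+20=107) / 175 = 107/175 = 0.6114

0.6114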